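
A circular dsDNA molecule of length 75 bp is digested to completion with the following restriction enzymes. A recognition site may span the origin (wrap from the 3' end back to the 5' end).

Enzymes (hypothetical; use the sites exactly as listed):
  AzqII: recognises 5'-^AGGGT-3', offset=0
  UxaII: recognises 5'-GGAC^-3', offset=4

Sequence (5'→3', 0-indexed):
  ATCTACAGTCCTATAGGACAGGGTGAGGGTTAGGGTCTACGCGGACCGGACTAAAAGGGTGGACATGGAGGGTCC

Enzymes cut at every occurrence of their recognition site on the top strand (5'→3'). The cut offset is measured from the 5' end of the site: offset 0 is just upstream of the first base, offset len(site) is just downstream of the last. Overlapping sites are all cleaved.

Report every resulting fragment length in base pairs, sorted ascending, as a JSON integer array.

[4,4,5,6,6,9,15,26]

Per-enzyme occurrences:
  AzqII AGGGT/0: at [19, 25, 31, 55, 68] ⇒ [19, 25, 31, 55, 68]
  UxaII GGAC/4: at [15, 42, 47, 60] ⇒ [19, 46, 51, 64]

All cut coordinates (distinct, sorted): [19, 25, 31, 46, 51, 55, 64, 68]

Fragments:
  19→25: 6 bp
  25→31: 6 bp
  31→46: 15 bp
  46→51: 5 bp
  51→55: 4 bp
  55→64: 9 bp
  64→68: 4 bp
  68→19 (wrap): 75-68+19 = 26 bp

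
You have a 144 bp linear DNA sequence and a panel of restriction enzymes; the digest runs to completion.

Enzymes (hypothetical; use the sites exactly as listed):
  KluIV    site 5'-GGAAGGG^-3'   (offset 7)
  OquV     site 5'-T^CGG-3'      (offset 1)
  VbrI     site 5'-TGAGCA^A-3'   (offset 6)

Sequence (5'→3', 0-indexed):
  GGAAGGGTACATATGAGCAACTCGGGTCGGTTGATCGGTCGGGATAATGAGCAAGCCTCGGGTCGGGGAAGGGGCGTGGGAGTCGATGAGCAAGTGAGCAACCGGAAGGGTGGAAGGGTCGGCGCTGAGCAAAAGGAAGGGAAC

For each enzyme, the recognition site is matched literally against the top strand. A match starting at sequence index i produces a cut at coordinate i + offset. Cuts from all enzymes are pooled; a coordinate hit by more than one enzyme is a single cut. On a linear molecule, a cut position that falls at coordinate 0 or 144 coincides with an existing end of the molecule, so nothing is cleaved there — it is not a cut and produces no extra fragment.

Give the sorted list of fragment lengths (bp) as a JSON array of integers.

Scan for sites:
  KluIV (GGAAGGG, off=7): starts [0, 66, 103, 111, 134] → cuts [7, 73, 110, 118, 141]
  OquV (TCGG, off=1): starts [21, 26, 34, 38, 57, 62, 118] → cuts [22, 27, 35, 39, 58, 63, 119]
  VbrI (TGAGCAA, off=6): starts [13, 47, 86, 94, 125] → cuts [19, 53, 92, 100, 131]

Pooled cuts: [7, 19, 22, 27, 35, 39, 53, 58, 63, 73, 92, 100, 110, 118, 119, 131, 141]

Fragments:
  [0,7): 7 bp
  [7,19): 12 bp
  [19,22): 3 bp
  [22,27): 5 bp
  [27,35): 8 bp
  [35,39): 4 bp
  [39,53): 14 bp
  [53,58): 5 bp
  [58,63): 5 bp
  [63,73): 10 bp
  [73,92): 19 bp
  [92,100): 8 bp
  [100,110): 10 bp
  [110,118): 8 bp
  [118,119): 1 bp
  [119,131): 12 bp
  [131,141): 10 bp
  [141,144): 3 bp

[1,3,3,4,5,5,5,7,8,8,8,10,10,10,12,12,14,19]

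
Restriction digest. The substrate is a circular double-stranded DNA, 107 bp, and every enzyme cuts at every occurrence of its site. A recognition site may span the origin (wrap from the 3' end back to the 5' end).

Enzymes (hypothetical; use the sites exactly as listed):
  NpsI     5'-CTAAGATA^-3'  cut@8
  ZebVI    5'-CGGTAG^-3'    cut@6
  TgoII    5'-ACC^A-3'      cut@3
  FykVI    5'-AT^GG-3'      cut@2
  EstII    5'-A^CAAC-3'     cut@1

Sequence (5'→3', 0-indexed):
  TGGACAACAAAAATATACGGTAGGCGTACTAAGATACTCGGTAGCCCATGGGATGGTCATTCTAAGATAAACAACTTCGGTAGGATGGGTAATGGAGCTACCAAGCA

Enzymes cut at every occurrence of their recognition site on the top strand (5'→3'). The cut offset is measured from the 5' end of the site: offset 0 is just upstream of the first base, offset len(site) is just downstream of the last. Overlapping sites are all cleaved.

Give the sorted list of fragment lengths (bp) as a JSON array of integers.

Site scan:
  NpsI (CTAAGATA, off=8): starts [28, 61] → cuts [36, 69]
  ZebVI (CGGTAG, off=6): starts [17, 38, 77] → cuts [23, 44, 83]
  TgoII (ACCA, off=3): starts [99] → cuts [102]
  FykVI (ATGG, off=2): starts [47, 52, 84, 91, 106] → cuts [1, 49, 54, 86, 93]
  EstII (ACAAC, off=1): starts [3, 70] → cuts [4, 71]

Pooled cuts: [1, 4, 23, 36, 44, 49, 54, 69, 71, 83, 86, 93, 102]

Fragment lengths:
  1→4: 3 bp
  4→23: 19 bp
  23→36: 13 bp
  36→44: 8 bp
  44→49: 5 bp
  49→54: 5 bp
  54→69: 15 bp
  69→71: 2 bp
  71→83: 12 bp
  83→86: 3 bp
  86→93: 7 bp
  93→102: 9 bp
  102→1 (wrap): 107-102+1 = 6 bp

[2,3,3,5,5,6,7,8,9,12,13,15,19]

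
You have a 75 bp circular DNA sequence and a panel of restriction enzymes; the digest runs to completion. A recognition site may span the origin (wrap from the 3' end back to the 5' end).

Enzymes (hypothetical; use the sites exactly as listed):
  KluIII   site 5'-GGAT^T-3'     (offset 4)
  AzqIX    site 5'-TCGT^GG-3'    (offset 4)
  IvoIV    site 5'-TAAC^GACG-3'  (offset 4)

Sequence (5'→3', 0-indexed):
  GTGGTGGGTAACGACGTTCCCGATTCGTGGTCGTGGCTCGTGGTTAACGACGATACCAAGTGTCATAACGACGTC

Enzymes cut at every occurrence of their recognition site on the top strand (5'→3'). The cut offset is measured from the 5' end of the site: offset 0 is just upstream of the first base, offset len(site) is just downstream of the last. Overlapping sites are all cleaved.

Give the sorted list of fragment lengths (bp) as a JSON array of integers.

[6,7,7,8,10,16,21]

Per-enzyme occurrences:
  KluIII (GGATT, off=4): no sites
  AzqIX (TCGTGG, off=4): starts [24, 30, 37, 73] → cuts [2, 28, 34, 41]
  IvoIV (TAACGACG, off=4): starts [8, 44, 65] → cuts [12, 48, 69]

Pooled cuts: [2, 12, 28, 34, 41, 48, 69]

Fragments:
  2→12: 10 bp
  12→28: 16 bp
  28→34: 6 bp
  34→41: 7 bp
  41→48: 7 bp
  48→69: 21 bp
  69→2 (wrap): 75-69+2 = 8 bp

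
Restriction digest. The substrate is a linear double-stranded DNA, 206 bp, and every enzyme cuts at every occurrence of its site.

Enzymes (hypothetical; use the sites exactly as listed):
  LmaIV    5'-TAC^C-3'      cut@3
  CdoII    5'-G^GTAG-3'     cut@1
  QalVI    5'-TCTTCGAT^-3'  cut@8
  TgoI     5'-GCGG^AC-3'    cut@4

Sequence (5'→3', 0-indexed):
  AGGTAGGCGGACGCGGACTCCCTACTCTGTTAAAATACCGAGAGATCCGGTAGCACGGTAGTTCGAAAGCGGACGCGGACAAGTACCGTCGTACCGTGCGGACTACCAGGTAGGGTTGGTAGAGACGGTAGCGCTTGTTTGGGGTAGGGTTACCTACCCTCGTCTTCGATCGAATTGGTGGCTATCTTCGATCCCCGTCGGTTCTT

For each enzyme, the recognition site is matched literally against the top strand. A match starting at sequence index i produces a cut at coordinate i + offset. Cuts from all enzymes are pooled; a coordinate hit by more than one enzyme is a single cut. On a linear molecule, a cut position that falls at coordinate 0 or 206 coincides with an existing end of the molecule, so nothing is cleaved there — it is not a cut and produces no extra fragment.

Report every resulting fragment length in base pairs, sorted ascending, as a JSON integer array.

[2,3,4,5,6,6,7,8,8,8,8,9,9,10,11,13,14,15,16,22,22]

Scan for sites:
  LmaIV TACC/3: at [35, 83, 91, 103, 150, 154] ⇒ [38, 86, 94, 106, 153, 157]
  CdoII GGTAG/1: at [1, 48, 56, 108, 117, 126, 142] ⇒ [2, 49, 57, 109, 118, 127, 143]
  QalVI TCTTCGAT/8: at [162, 184] ⇒ [170, 192]
  TgoI GCGGAC/4: at [6, 12, 68, 74, 97] ⇒ [10, 16, 72, 78, 101]

All cut coordinates (distinct, sorted): [2, 10, 16, 38, 49, 57, 72, 78, 86, 94, 101, 106, 109, 118, 127, 143, 153, 157, 170, 192]

Fragment lengths:
  [0,2): 2 bp
  [2,10): 8 bp
  [10,16): 6 bp
  [16,38): 22 bp
  [38,49): 11 bp
  [49,57): 8 bp
  [57,72): 15 bp
  [72,78): 6 bp
  [78,86): 8 bp
  [86,94): 8 bp
  [94,101): 7 bp
  [101,106): 5 bp
  [106,109): 3 bp
  [109,118): 9 bp
  [118,127): 9 bp
  [127,143): 16 bp
  [143,153): 10 bp
  [153,157): 4 bp
  [157,170): 13 bp
  [170,192): 22 bp
  [192,206): 14 bp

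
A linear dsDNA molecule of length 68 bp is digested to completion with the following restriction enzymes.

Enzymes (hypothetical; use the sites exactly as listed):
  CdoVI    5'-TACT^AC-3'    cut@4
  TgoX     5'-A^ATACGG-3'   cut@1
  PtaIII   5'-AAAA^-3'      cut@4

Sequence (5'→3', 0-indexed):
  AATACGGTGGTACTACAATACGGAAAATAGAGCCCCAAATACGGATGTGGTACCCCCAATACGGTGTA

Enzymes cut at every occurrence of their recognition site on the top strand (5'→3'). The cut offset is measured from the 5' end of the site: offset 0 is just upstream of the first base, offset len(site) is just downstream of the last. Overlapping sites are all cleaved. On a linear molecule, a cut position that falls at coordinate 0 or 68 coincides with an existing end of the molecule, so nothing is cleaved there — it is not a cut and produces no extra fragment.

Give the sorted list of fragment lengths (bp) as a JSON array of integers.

[1,3,10,10,11,13,20]

Scan for sites:
  CdoVI TACTAC/4: at [10] ⇒ [14]
  TgoX AATACGG/1: at [0, 16, 37, 57] ⇒ [1, 17, 38, 58]
  PtaIII AAAA/4: at [23] ⇒ [27]

All cut coordinates (distinct, sorted): [1, 14, 17, 27, 38, 58]

Fragments:
  [0,1): 1 bp
  [1,14): 13 bp
  [14,17): 3 bp
  [17,27): 10 bp
  [27,38): 11 bp
  [38,58): 20 bp
  [58,68): 10 bp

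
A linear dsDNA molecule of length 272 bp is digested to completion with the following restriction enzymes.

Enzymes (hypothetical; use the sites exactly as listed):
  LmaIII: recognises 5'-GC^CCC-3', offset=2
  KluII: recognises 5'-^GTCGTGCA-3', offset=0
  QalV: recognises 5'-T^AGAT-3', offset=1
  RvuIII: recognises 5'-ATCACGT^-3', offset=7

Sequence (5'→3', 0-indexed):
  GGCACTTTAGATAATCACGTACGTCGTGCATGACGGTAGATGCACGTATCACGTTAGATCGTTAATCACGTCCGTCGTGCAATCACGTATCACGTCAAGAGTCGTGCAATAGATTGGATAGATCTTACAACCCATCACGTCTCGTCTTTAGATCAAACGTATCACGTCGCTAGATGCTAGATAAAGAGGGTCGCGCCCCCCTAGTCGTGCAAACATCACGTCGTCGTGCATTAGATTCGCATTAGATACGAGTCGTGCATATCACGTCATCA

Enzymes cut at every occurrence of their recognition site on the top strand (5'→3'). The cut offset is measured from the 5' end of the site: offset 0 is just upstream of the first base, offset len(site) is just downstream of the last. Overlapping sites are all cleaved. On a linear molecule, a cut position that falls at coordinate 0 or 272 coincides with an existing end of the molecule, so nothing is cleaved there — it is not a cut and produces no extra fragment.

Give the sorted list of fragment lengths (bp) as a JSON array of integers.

Scan for sites:
  LmaIII (GCCCC, off=2): starts [194] → cuts [196]
  KluII (GTCGTGCA, off=0): starts [22, 73, 100, 203, 222, 251] → cuts [22, 73, 100, 203, 222, 251]
  QalV (TAGAT, off=1): starts [7, 36, 54, 109, 118, 148, 170, 177, 231, 242] → cuts [8, 37, 55, 110, 119, 149, 171, 178, 232, 243]
  RvuIII (ATCACGT, off=7): starts [13, 47, 64, 81, 88, 133, 160, 214, 260] → cuts [20, 54, 71, 88, 95, 140, 167, 221, 267]

All cut coordinates (distinct, sorted): [8, 20, 22, 37, 54, 55, 71, 73, 88, 95, 100, 110, 119, 140, 149, 167, 171, 178, 196, 203, 221, 222, 232, 243, 251, 267]

Fragment lengths:
  [0,8): 8 bp
  [8,20): 12 bp
  [20,22): 2 bp
  [22,37): 15 bp
  [37,54): 17 bp
  [54,55): 1 bp
  [55,71): 16 bp
  [71,73): 2 bp
  [73,88): 15 bp
  [88,95): 7 bp
  [95,100): 5 bp
  [100,110): 10 bp
  [110,119): 9 bp
  [119,140): 21 bp
  [140,149): 9 bp
  [149,167): 18 bp
  [167,171): 4 bp
  [171,178): 7 bp
  [178,196): 18 bp
  [196,203): 7 bp
  [203,221): 18 bp
  [221,222): 1 bp
  [222,232): 10 bp
  [232,243): 11 bp
  [243,251): 8 bp
  [251,267): 16 bp
  [267,272): 5 bp

[1,1,2,2,4,5,5,7,7,7,8,8,9,9,10,10,11,12,15,15,16,16,17,18,18,18,21]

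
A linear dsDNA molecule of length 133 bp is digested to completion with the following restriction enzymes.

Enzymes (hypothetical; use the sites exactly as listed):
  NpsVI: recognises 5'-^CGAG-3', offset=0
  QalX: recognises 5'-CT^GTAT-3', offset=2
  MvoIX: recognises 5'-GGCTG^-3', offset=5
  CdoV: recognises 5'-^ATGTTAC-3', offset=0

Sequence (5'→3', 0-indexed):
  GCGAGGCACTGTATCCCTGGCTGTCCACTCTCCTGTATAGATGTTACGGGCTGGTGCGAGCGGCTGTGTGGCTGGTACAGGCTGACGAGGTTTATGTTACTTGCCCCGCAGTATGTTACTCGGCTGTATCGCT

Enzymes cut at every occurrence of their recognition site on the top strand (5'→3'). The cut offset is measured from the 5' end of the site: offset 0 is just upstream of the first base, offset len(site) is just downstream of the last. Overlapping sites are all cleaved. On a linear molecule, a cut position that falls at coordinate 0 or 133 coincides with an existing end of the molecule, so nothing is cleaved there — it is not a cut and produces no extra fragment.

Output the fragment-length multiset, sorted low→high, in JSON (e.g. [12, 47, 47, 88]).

[1,1,1,3,6,7,8,8,9,10,10,11,13,13,13,19]

Scan for sites:
  NpsVI CGAG/0: at [1, 56, 85] ⇒ [1, 56, 85]
  QalX CTGTAT/2: at [8, 32, 123] ⇒ [10, 34, 125]
  MvoIX GGCTG/5: at [18, 48, 61, 69, 79, 121] ⇒ [23, 53, 66, 74, 84, 126]
  CdoV ATGTTAC/0: at [40, 93, 112] ⇒ [40, 93, 112]

Pooled cuts: [1, 10, 23, 34, 40, 53, 56, 66, 74, 84, 85, 93, 112, 125, 126]

Fragments:
  [0,1): 1 bp
  [1,10): 9 bp
  [10,23): 13 bp
  [23,34): 11 bp
  [34,40): 6 bp
  [40,53): 13 bp
  [53,56): 3 bp
  [56,66): 10 bp
  [66,74): 8 bp
  [74,84): 10 bp
  [84,85): 1 bp
  [85,93): 8 bp
  [93,112): 19 bp
  [112,125): 13 bp
  [125,126): 1 bp
  [126,133): 7 bp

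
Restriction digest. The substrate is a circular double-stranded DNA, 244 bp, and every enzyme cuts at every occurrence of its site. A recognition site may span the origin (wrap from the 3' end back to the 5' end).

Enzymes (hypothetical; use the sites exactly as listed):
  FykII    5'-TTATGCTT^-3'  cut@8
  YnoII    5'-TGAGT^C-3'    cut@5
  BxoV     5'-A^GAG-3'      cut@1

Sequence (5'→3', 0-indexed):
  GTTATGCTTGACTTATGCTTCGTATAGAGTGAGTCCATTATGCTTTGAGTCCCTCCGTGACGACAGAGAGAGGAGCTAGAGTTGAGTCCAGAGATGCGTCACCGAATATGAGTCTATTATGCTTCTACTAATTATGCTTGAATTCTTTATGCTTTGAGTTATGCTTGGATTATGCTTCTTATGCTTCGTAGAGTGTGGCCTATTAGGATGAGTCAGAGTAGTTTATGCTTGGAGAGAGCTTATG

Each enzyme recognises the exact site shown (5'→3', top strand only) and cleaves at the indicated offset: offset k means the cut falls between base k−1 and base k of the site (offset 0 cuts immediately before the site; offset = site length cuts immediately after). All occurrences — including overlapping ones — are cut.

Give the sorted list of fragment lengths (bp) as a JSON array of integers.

Per-enzyme occurrences:
  FykII (TTATGCTT, off=8): starts [1, 12, 37, 116, 131, 146, 158, 169, 178, 222] → cuts [9, 20, 45, 124, 139, 154, 166, 177, 186, 230]
  YnoII (TGAGTC, off=5): starts [29, 45, 82, 108, 208] → cuts [34, 50, 87, 113, 213]
  BxoV (AGAG, off=1): starts [25, 64, 66, 68, 77, 89, 189, 214, 232, 234] → cuts [26, 65, 67, 69, 78, 90, 190, 215, 233, 235]

All cut coordinates (distinct, sorted): [9, 20, 26, 34, 45, 50, 65, 67, 69, 78, 87, 90, 113, 124, 139, 154, 166, 177, 186, 190, 213, 215, 230, 233, 235]

Fragments:
  9→20: 11 bp
  20→26: 6 bp
  26→34: 8 bp
  34→45: 11 bp
  45→50: 5 bp
  50→65: 15 bp
  65→67: 2 bp
  67→69: 2 bp
  69→78: 9 bp
  78→87: 9 bp
  87→90: 3 bp
  90→113: 23 bp
  113→124: 11 bp
  124→139: 15 bp
  139→154: 15 bp
  154→166: 12 bp
  166→177: 11 bp
  177→186: 9 bp
  186→190: 4 bp
  190→213: 23 bp
  213→215: 2 bp
  215→230: 15 bp
  230→233: 3 bp
  233→235: 2 bp
  235→9 (wrap): 244-235+9 = 18 bp

[2,2,2,2,3,3,4,5,6,8,9,9,9,11,11,11,11,12,15,15,15,15,18,23,23]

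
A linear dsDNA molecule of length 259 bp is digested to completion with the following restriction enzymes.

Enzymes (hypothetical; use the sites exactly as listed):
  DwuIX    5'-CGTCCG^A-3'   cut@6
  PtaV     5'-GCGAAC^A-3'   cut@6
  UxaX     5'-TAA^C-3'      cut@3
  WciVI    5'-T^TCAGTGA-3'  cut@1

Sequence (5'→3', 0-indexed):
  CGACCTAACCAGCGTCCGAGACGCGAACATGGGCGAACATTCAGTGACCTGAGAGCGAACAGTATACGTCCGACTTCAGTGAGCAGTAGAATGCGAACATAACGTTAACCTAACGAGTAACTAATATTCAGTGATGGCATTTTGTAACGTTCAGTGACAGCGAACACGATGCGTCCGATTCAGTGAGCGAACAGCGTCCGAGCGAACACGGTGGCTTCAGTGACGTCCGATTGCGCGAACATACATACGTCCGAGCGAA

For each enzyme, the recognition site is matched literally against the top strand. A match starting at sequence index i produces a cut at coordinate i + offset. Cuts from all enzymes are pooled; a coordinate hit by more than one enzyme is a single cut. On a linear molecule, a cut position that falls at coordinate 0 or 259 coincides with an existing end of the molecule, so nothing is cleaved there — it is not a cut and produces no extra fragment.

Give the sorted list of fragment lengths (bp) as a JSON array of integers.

[2,2,3,3,4,5,6,6,7,7,7,8,8,9,10,10,10,11,12,12,13,13,13,15,20,20,23]

Per-enzyme occurrences:
  DwuIX CGTCCGA/6: at [12, 66, 171, 194, 223, 247] ⇒ [18, 72, 177, 200, 229, 253]
  PtaV GCGAACA/6: at [22, 32, 54, 92, 159, 186, 201, 234] ⇒ [28, 38, 60, 98, 165, 192, 207, 240]
  UxaX TAAC/3: at [5, 99, 105, 110, 117, 144] ⇒ [8, 102, 108, 113, 120, 147]
  WciVI TTCAGTGA/1: at [39, 74, 126, 149, 178, 215] ⇒ [40, 75, 127, 150, 179, 216]

Pooled cuts: [8, 18, 28, 38, 40, 60, 72, 75, 98, 102, 108, 113, 120, 127, 147, 150, 165, 177, 179, 192, 200, 207, 216, 229, 240, 253]

Fragment lengths:
  [0,8): 8 bp
  [8,18): 10 bp
  [18,28): 10 bp
  [28,38): 10 bp
  [38,40): 2 bp
  [40,60): 20 bp
  [60,72): 12 bp
  [72,75): 3 bp
  [75,98): 23 bp
  [98,102): 4 bp
  [102,108): 6 bp
  [108,113): 5 bp
  [113,120): 7 bp
  [120,127): 7 bp
  [127,147): 20 bp
  [147,150): 3 bp
  [150,165): 15 bp
  [165,177): 12 bp
  [177,179): 2 bp
  [179,192): 13 bp
  [192,200): 8 bp
  [200,207): 7 bp
  [207,216): 9 bp
  [216,229): 13 bp
  [229,240): 11 bp
  [240,253): 13 bp
  [253,259): 6 bp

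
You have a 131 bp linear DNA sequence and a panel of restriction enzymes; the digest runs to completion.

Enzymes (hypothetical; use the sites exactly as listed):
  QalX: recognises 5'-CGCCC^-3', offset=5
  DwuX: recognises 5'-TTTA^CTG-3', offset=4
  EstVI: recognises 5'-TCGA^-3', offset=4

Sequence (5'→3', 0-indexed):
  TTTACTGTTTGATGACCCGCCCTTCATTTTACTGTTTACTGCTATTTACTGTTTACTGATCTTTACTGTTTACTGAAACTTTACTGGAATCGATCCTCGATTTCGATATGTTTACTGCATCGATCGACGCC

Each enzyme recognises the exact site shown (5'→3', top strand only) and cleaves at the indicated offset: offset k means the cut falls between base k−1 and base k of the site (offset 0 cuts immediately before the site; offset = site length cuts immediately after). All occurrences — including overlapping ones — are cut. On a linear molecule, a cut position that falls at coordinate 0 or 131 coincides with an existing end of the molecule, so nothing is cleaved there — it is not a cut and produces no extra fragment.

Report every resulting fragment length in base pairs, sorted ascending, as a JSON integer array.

[4,4,4,6,7,7,7,7,8,9,9,10,10,10,11,18]

Per-enzyme occurrences:
  QalX CGCCC/5: at [17] ⇒ [22]
  DwuX TTTACTG/4: at [0, 27, 34, 44, 51, 61, 68, 79, 110] ⇒ [4, 31, 38, 48, 55, 65, 72, 83, 114]
  EstVI TCGA/4: at [89, 96, 102, 119, 123] ⇒ [93, 100, 106, 123, 127]

All cut coordinates (distinct, sorted): [4, 22, 31, 38, 48, 55, 65, 72, 83, 93, 100, 106, 114, 123, 127]

Fragment lengths:
  [0,4): 4 bp
  [4,22): 18 bp
  [22,31): 9 bp
  [31,38): 7 bp
  [38,48): 10 bp
  [48,55): 7 bp
  [55,65): 10 bp
  [65,72): 7 bp
  [72,83): 11 bp
  [83,93): 10 bp
  [93,100): 7 bp
  [100,106): 6 bp
  [106,114): 8 bp
  [114,123): 9 bp
  [123,127): 4 bp
  [127,131): 4 bp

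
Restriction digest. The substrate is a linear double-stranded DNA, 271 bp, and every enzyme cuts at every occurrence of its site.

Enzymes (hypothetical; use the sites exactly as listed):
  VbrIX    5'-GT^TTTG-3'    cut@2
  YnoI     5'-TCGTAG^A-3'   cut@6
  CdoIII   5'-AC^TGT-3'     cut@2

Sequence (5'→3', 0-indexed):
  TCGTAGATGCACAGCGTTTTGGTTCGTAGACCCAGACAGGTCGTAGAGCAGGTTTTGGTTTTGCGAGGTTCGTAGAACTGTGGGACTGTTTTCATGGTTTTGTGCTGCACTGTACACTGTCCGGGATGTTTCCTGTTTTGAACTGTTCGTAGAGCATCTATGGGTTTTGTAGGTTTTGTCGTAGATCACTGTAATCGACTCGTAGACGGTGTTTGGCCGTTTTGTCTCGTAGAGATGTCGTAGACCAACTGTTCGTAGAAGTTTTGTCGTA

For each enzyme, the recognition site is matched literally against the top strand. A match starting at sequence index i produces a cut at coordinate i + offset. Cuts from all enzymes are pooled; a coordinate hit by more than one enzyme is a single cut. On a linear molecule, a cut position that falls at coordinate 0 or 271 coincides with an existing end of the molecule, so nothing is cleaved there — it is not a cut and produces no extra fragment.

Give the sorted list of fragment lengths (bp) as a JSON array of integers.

[3,4,5,6,6,6,7,7,7,8,9,9,9,9,10,11,11,12,12,12,12,13,15,16,16,17,19]

Site scan:
  VbrIX GTTTTG/2: at [15, 51, 57, 96, 134, 163, 172, 218, 260] ⇒ [17, 53, 59, 98, 136, 165, 174, 220, 262]
  YnoI TCGTAGA/6: at [0, 23, 40, 69, 146, 178, 199, 226, 237, 252] ⇒ [6, 29, 46, 75, 152, 184, 205, 232, 243, 258]
  CdoIII ACTGT/2: at [76, 84, 108, 115, 141, 187, 247] ⇒ [78, 86, 110, 117, 143, 189, 249]

Pooled cuts: [6, 17, 29, 46, 53, 59, 75, 78, 86, 98, 110, 117, 136, 143, 152, 165, 174, 184, 189, 205, 220, 232, 243, 249, 258, 262]

Fragment lengths:
  [0,6): 6 bp
  [6,17): 11 bp
  [17,29): 12 bp
  [29,46): 17 bp
  [46,53): 7 bp
  [53,59): 6 bp
  [59,75): 16 bp
  [75,78): 3 bp
  [78,86): 8 bp
  [86,98): 12 bp
  [98,110): 12 bp
  [110,117): 7 bp
  [117,136): 19 bp
  [136,143): 7 bp
  [143,152): 9 bp
  [152,165): 13 bp
  [165,174): 9 bp
  [174,184): 10 bp
  [184,189): 5 bp
  [189,205): 16 bp
  [205,220): 15 bp
  [220,232): 12 bp
  [232,243): 11 bp
  [243,249): 6 bp
  [249,258): 9 bp
  [258,262): 4 bp
  [262,271): 9 bp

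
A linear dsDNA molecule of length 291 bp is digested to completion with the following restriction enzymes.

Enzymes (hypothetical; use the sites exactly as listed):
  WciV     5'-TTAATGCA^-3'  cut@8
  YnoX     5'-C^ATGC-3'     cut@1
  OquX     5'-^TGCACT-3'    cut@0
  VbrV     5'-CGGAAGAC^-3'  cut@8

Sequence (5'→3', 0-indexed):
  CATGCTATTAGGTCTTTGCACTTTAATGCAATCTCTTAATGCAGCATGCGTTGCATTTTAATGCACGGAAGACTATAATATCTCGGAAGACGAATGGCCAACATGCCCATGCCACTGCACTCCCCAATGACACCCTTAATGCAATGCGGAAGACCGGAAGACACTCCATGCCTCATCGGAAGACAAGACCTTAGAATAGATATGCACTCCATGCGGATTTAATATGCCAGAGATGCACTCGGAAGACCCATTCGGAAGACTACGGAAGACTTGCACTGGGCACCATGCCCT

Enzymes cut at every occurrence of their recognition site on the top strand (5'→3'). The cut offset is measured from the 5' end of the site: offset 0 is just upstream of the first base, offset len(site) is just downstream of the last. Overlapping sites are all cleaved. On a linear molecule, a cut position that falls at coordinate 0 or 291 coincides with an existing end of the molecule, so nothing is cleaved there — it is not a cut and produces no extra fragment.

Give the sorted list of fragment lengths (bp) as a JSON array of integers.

Site scan:
  WciV (TTAATGCA, off=8): starts [22, 35, 57, 135] → cuts [30, 43, 65, 143]
  YnoX (CATGC, off=1): starts [0, 44, 101, 107, 166, 209, 283] → cuts [1, 45, 102, 108, 167, 210, 284]
  OquX (TGCACT, off=0): starts [16, 115, 202, 233, 271] → cuts [16, 115, 202, 233, 271]
  VbrV (CGGAAGAC, off=8): starts [65, 83, 146, 154, 176, 239, 252, 262] → cuts [73, 91, 154, 162, 184, 247, 260, 270]

Pooled cuts: [1, 16, 30, 43, 45, 65, 73, 91, 102, 108, 115, 143, 154, 162, 167, 184, 202, 210, 233, 247, 260, 270, 271, 284]

Fragment lengths:
  [0,1): 1 bp
  [1,16): 15 bp
  [16,30): 14 bp
  [30,43): 13 bp
  [43,45): 2 bp
  [45,65): 20 bp
  [65,73): 8 bp
  [73,91): 18 bp
  [91,102): 11 bp
  [102,108): 6 bp
  [108,115): 7 bp
  [115,143): 28 bp
  [143,154): 11 bp
  [154,162): 8 bp
  [162,167): 5 bp
  [167,184): 17 bp
  [184,202): 18 bp
  [202,210): 8 bp
  [210,233): 23 bp
  [233,247): 14 bp
  [247,260): 13 bp
  [260,270): 10 bp
  [270,271): 1 bp
  [271,284): 13 bp
  [284,291): 7 bp

[1,1,2,5,6,7,7,8,8,8,10,11,11,13,13,13,14,14,15,17,18,18,20,23,28]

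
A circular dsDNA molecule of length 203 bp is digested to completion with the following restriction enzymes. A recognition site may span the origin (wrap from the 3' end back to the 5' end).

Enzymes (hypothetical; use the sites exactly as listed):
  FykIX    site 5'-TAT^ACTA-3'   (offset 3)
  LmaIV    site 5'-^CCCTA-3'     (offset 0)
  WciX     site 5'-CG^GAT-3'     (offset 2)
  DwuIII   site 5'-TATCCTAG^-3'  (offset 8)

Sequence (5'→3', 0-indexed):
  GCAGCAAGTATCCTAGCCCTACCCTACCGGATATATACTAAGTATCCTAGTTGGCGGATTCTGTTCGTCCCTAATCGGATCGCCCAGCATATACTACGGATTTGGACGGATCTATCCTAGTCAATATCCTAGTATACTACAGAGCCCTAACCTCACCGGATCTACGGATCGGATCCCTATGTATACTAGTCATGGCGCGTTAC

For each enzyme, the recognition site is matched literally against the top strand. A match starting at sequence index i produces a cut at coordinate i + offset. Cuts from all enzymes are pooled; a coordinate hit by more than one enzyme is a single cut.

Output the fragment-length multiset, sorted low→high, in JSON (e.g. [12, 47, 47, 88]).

[3,3,5,5,6,6,7,8,8,9,9,10,10,12,12,12,14,14,15,35]

Scan for sites:
  FykIX (TATACTA, off=3): starts [33, 89, 132, 181] → cuts [36, 92, 135, 184]
  LmaIV (CCCTA, off=0): starts [16, 21, 68, 144, 174] → cuts [16, 21, 68, 144, 174]
  WciX (CGGAT, off=2): starts [27, 54, 75, 96, 106, 156, 164, 169] → cuts [29, 56, 77, 98, 108, 158, 166, 171]
  DwuIII (TATCCTAG, off=8): starts [8, 42, 112, 124] → cuts [16, 50, 120, 132]

Pooled cuts: [16, 21, 29, 36, 50, 56, 68, 77, 92, 98, 108, 120, 132, 135, 144, 158, 166, 171, 174, 184]

Fragments:
  16→21: 5 bp
  21→29: 8 bp
  29→36: 7 bp
  36→50: 14 bp
  50→56: 6 bp
  56→68: 12 bp
  68→77: 9 bp
  77→92: 15 bp
  92→98: 6 bp
  98→108: 10 bp
  108→120: 12 bp
  120→132: 12 bp
  132→135: 3 bp
  135→144: 9 bp
  144→158: 14 bp
  158→166: 8 bp
  166→171: 5 bp
  171→174: 3 bp
  174→184: 10 bp
  184→16 (wrap): 203-184+16 = 35 bp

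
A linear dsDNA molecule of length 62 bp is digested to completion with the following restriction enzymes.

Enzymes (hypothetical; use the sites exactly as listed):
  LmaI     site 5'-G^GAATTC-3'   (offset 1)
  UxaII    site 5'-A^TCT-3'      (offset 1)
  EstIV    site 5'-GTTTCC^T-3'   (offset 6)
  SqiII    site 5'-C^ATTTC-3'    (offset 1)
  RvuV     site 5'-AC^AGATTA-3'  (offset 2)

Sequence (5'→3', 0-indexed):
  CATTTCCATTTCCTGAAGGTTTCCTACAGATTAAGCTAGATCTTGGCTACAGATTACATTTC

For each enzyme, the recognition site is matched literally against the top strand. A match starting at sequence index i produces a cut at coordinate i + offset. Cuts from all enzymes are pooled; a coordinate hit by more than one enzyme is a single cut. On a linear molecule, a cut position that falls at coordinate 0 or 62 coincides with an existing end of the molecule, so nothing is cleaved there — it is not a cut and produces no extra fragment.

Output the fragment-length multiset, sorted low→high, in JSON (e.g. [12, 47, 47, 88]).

[1,3,5,6,7,10,13,17]

Scan for sites:
  LmaI (GGAATTC, off=1): no sites
  UxaII ATCT/1: at [39] ⇒ [40]
  EstIV GTTTCCT/6: at [18] ⇒ [24]
  SqiII CATTTC/1: at [0, 6, 56] ⇒ [1, 7, 57]
  RvuV ACAGATTA/2: at [25, 48] ⇒ [27, 50]

Pooled cuts: [1, 7, 24, 27, 40, 50, 57]

Fragment lengths:
  [0,1): 1 bp
  [1,7): 6 bp
  [7,24): 17 bp
  [24,27): 3 bp
  [27,40): 13 bp
  [40,50): 10 bp
  [50,57): 7 bp
  [57,62): 5 bp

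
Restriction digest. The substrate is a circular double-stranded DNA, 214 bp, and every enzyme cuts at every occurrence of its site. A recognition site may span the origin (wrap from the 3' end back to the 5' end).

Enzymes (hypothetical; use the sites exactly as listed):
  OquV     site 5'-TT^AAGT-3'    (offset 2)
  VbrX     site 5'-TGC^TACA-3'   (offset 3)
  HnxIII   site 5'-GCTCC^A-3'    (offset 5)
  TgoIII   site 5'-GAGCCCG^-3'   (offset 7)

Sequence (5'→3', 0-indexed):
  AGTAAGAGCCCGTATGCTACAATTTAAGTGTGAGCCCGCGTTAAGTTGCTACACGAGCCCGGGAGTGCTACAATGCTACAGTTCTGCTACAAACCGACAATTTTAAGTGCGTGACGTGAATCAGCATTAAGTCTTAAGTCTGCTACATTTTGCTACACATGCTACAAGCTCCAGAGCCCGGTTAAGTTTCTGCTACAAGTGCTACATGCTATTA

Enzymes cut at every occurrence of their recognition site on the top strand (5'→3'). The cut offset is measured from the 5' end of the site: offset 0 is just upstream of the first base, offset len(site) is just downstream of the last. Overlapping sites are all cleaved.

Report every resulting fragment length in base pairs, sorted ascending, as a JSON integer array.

Per-enzyme occurrences:
  OquV (TTAAGT, off=2): starts [23, 40, 102, 126, 133, 181, 211] → cuts [25, 42, 104, 128, 135, 183, 213]
  VbrX (TGCTACA, off=3): starts [14, 46, 65, 73, 84, 140, 150, 159, 190, 199] → cuts [17, 49, 68, 76, 87, 143, 153, 162, 193, 202]
  HnxIII (GCTCCA, off=5): starts [167] → cuts [172]
  TgoIII (GAGCCCG, off=7): starts [5, 31, 54, 173] → cuts [12, 38, 61, 180]

Pooled cuts: [12, 17, 25, 38, 42, 49, 61, 68, 76, 87, 104, 128, 135, 143, 153, 162, 172, 180, 183, 193, 202, 213]

Fragments:
  12→17: 5 bp
  17→25: 8 bp
  25→38: 13 bp
  38→42: 4 bp
  42→49: 7 bp
  49→61: 12 bp
  61→68: 7 bp
  68→76: 8 bp
  76→87: 11 bp
  87→104: 17 bp
  104→128: 24 bp
  128→135: 7 bp
  135→143: 8 bp
  143→153: 10 bp
  153→162: 9 bp
  162→172: 10 bp
  172→180: 8 bp
  180→183: 3 bp
  183→193: 10 bp
  193→202: 9 bp
  202→213: 11 bp
  213→12 (wrap): 214-213+12 = 13 bp

[3,4,5,7,7,7,8,8,8,8,9,9,10,10,10,11,11,12,13,13,17,24]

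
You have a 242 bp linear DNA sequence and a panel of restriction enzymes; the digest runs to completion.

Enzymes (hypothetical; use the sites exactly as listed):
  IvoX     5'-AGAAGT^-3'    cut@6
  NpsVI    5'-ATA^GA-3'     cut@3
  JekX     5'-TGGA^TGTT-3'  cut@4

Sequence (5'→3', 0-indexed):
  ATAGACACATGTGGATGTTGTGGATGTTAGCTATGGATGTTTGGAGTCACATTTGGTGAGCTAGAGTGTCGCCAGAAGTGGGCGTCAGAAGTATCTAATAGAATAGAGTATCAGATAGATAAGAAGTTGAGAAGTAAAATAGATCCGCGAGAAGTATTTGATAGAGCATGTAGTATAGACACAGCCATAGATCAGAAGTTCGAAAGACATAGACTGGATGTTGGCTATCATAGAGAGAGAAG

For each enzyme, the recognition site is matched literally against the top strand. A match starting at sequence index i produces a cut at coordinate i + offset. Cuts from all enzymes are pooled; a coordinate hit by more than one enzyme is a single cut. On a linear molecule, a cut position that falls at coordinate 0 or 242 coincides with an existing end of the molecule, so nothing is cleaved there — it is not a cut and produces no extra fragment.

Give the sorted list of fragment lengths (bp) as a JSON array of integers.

Per-enzyme occurrences:
  IvoX AGAAGT/6: at [73, 86, 121, 129, 149, 193] ⇒ [79, 92, 127, 135, 155, 199]
  NpsVI ATAGA/3: at [0, 97, 102, 114, 138, 160, 174, 186, 208, 229] ⇒ [3, 100, 105, 117, 141, 163, 177, 189, 211, 232]
  JekX TGGATGTT/4: at [11, 20, 33, 214] ⇒ [15, 24, 37, 218]

All cut coordinates (distinct, sorted): [3, 15, 24, 37, 79, 92, 100, 105, 117, 127, 135, 141, 155, 163, 177, 189, 199, 211, 218, 232]

Fragments:
  [0,3): 3 bp
  [3,15): 12 bp
  [15,24): 9 bp
  [24,37): 13 bp
  [37,79): 42 bp
  [79,92): 13 bp
  [92,100): 8 bp
  [100,105): 5 bp
  [105,117): 12 bp
  [117,127): 10 bp
  [127,135): 8 bp
  [135,141): 6 bp
  [141,155): 14 bp
  [155,163): 8 bp
  [163,177): 14 bp
  [177,189): 12 bp
  [189,199): 10 bp
  [199,211): 12 bp
  [211,218): 7 bp
  [218,232): 14 bp
  [232,242): 10 bp

[3,5,6,7,8,8,8,9,10,10,10,12,12,12,12,13,13,14,14,14,42]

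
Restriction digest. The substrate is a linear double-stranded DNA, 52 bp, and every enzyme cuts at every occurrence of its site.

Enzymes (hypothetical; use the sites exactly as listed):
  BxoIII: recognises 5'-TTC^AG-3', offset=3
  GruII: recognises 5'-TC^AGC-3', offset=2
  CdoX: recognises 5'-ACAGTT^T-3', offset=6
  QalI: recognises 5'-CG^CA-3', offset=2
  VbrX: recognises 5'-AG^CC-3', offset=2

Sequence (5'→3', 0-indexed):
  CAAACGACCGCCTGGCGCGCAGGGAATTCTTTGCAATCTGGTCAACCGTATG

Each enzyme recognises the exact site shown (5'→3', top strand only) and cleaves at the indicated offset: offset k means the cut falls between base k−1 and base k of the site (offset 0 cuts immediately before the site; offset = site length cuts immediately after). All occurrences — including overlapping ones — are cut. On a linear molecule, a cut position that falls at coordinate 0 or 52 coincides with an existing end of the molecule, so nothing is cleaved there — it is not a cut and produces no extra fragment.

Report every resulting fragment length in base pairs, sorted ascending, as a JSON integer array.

[19,33]

Site scan:
  BxoIII (TTCAG, off=3): no sites
  GruII (TCAGC, off=2): no sites
  CdoX (ACAGTTT, off=6): no sites
  QalI CGCA/2: at [17] ⇒ [19]
  VbrX (AGCC, off=2): no sites

All cut coordinates (distinct, sorted): [19]

Fragment lengths:
  [0,19): 19 bp
  [19,52): 33 bp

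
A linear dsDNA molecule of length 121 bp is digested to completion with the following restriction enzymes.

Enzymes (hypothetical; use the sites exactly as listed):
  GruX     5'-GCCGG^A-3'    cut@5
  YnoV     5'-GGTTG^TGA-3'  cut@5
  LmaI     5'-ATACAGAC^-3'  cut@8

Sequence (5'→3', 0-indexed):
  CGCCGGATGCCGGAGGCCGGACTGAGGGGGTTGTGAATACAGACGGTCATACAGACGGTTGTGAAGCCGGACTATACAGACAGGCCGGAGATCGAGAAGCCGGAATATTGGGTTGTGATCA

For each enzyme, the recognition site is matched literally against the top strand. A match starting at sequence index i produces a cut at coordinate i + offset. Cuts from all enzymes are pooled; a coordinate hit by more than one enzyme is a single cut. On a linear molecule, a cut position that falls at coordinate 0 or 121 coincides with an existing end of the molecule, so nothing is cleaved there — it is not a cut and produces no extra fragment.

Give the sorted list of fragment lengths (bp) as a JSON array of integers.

Site scan:
  GruX GCCGGA/5: at [1, 8, 15, 65, 83, 98] ⇒ [6, 13, 20, 70, 88, 103]
  YnoV GGTTGTGA/5: at [28, 56, 110] ⇒ [33, 61, 115]
  LmaI ATACAGAC/8: at [36, 48, 73] ⇒ [44, 56, 81]

All cut coordinates (distinct, sorted): [6, 13, 20, 33, 44, 56, 61, 70, 81, 88, 103, 115]

Fragment lengths:
  [0,6): 6 bp
  [6,13): 7 bp
  [13,20): 7 bp
  [20,33): 13 bp
  [33,44): 11 bp
  [44,56): 12 bp
  [56,61): 5 bp
  [61,70): 9 bp
  [70,81): 11 bp
  [81,88): 7 bp
  [88,103): 15 bp
  [103,115): 12 bp
  [115,121): 6 bp

[5,6,6,7,7,7,9,11,11,12,12,13,15]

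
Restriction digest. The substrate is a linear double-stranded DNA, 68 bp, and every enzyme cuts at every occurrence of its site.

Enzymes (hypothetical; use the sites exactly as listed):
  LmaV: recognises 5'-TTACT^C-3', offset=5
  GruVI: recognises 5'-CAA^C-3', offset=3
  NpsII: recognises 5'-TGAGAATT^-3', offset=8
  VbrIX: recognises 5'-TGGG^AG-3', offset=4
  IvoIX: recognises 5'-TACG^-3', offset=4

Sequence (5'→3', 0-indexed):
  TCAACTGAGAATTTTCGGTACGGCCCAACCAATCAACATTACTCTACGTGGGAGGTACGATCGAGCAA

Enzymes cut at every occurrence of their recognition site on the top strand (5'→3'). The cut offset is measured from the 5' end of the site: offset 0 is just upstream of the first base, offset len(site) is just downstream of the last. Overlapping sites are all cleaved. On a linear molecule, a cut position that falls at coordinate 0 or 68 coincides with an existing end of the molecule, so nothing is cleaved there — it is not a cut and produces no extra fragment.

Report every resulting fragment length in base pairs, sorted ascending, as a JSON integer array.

Per-enzyme occurrences:
  LmaV (TTACTC, off=5): starts [38] → cuts [43]
  GruVI (CAAC, off=3): starts [1, 25, 33] → cuts [4, 28, 36]
  NpsII (TGAGAATT, off=8): starts [5] → cuts [13]
  VbrIX (TGGGAG, off=4): starts [48] → cuts [52]
  IvoIX (TACG, off=4): starts [18, 44, 55] → cuts [22, 48, 59]

Pooled cuts: [4, 13, 22, 28, 36, 43, 48, 52, 59]

Fragment lengths:
  [0,4): 4 bp
  [4,13): 9 bp
  [13,22): 9 bp
  [22,28): 6 bp
  [28,36): 8 bp
  [36,43): 7 bp
  [43,48): 5 bp
  [48,52): 4 bp
  [52,59): 7 bp
  [59,68): 9 bp

[4,4,5,6,7,7,8,9,9,9]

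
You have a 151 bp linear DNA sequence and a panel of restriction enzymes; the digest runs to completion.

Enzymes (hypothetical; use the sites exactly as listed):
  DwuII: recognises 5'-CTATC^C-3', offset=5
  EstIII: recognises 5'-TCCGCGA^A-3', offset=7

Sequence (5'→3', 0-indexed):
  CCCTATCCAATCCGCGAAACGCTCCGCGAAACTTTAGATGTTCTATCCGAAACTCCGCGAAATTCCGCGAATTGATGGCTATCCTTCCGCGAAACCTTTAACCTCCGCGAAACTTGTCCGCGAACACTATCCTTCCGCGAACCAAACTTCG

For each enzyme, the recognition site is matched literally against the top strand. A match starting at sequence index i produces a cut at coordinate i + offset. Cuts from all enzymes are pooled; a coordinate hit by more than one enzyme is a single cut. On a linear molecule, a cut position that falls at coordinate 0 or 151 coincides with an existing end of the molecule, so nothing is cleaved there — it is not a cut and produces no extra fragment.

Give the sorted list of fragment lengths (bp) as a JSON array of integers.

Site scan:
  DwuII CTATCC/5: at [2, 42, 78, 126] ⇒ [7, 47, 83, 131]
  EstIII TCCGCGAA/7: at [10, 22, 53, 63, 85, 103, 116, 133] ⇒ [17, 29, 60, 70, 92, 110, 123, 140]

Pooled cuts: [7, 17, 29, 47, 60, 70, 83, 92, 110, 123, 131, 140]

Fragment lengths:
  [0,7): 7 bp
  [7,17): 10 bp
  [17,29): 12 bp
  [29,47): 18 bp
  [47,60): 13 bp
  [60,70): 10 bp
  [70,83): 13 bp
  [83,92): 9 bp
  [92,110): 18 bp
  [110,123): 13 bp
  [123,131): 8 bp
  [131,140): 9 bp
  [140,151): 11 bp

[7,8,9,9,10,10,11,12,13,13,13,18,18]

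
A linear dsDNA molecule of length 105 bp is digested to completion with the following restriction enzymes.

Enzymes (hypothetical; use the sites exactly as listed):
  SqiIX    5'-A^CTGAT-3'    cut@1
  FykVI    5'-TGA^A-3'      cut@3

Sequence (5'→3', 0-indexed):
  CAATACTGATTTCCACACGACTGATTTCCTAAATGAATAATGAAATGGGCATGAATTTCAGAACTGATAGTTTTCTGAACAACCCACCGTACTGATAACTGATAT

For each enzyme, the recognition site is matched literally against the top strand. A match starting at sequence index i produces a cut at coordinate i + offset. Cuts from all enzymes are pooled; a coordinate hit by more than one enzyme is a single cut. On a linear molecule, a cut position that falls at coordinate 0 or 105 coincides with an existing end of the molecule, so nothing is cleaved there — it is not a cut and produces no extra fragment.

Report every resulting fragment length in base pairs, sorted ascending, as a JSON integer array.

Scan for sites:
  SqiIX ACTGAT/1: at [4, 19, 62, 90, 97] ⇒ [5, 20, 63, 91, 98]
  FykVI TGAA/3: at [33, 40, 51, 75] ⇒ [36, 43, 54, 78]

Pooled cuts: [5, 20, 36, 43, 54, 63, 78, 91, 98]

Fragment lengths:
  [0,5): 5 bp
  [5,20): 15 bp
  [20,36): 16 bp
  [36,43): 7 bp
  [43,54): 11 bp
  [54,63): 9 bp
  [63,78): 15 bp
  [78,91): 13 bp
  [91,98): 7 bp
  [98,105): 7 bp

[5,7,7,7,9,11,13,15,15,16]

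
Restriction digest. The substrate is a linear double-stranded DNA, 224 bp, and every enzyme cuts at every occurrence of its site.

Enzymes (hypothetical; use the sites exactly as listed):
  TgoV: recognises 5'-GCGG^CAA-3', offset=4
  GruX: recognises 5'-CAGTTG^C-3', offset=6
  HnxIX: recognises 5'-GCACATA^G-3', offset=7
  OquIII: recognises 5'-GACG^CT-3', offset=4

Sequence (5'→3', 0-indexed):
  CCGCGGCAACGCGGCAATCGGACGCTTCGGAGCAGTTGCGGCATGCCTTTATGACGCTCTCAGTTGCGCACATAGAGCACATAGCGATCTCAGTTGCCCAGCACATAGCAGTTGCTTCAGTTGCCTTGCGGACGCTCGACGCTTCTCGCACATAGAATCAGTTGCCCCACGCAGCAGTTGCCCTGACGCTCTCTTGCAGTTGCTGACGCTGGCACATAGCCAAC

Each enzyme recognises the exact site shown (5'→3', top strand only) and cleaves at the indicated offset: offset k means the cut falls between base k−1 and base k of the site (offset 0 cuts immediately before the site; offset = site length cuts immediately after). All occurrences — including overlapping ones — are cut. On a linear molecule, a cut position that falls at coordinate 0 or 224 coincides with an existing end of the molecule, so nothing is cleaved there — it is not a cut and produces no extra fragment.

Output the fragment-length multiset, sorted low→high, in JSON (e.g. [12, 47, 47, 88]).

[6,6,6,7,7,8,8,8,9,9,10,10,10,10,11,11,13,13,14,14,16,18]

Site scan:
  TgoV GCGGCAA/4: at [2, 10] ⇒ [6, 14]
  GruX CAGTTGC/6: at [32, 60, 90, 108, 117, 158, 174, 196] ⇒ [38, 66, 96, 114, 123, 164, 180, 202]
  HnxIX GCACATAG/7: at [67, 76, 100, 147, 211] ⇒ [74, 83, 107, 154, 218]
  OquIII GACGCT/4: at [20, 52, 130, 137, 184, 204] ⇒ [24, 56, 134, 141, 188, 208]

All cut coordinates (distinct, sorted): [6, 14, 24, 38, 56, 66, 74, 83, 96, 107, 114, 123, 134, 141, 154, 164, 180, 188, 202, 208, 218]

Fragments:
  [0,6): 6 bp
  [6,14): 8 bp
  [14,24): 10 bp
  [24,38): 14 bp
  [38,56): 18 bp
  [56,66): 10 bp
  [66,74): 8 bp
  [74,83): 9 bp
  [83,96): 13 bp
  [96,107): 11 bp
  [107,114): 7 bp
  [114,123): 9 bp
  [123,134): 11 bp
  [134,141): 7 bp
  [141,154): 13 bp
  [154,164): 10 bp
  [164,180): 16 bp
  [180,188): 8 bp
  [188,202): 14 bp
  [202,208): 6 bp
  [208,218): 10 bp
  [218,224): 6 bp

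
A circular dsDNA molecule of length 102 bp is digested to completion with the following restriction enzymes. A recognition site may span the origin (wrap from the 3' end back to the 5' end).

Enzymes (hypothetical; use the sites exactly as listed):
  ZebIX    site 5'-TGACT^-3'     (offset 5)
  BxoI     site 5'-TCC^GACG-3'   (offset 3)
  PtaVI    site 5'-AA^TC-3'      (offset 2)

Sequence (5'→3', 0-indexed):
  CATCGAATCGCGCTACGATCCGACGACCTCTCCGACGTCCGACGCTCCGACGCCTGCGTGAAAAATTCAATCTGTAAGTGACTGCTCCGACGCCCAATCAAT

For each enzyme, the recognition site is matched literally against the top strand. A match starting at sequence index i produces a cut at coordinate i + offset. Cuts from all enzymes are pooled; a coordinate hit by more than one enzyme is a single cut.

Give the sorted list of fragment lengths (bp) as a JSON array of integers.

Site scan:
  ZebIX TGACT/5: at [78] ⇒ [83]
  BxoI TCCGACG/3: at [18, 30, 37, 45, 85] ⇒ [21, 33, 40, 48, 88]
  PtaVI AATC/2: at [5, 68, 95, 99] ⇒ [7, 70, 97, 101]

Pooled cuts: [7, 21, 33, 40, 48, 70, 83, 88, 97, 101]

Fragments:
  7→21: 14 bp
  21→33: 12 bp
  33→40: 7 bp
  40→48: 8 bp
  48→70: 22 bp
  70→83: 13 bp
  83→88: 5 bp
  88→97: 9 bp
  97→101: 4 bp
  101→7 (wrap): 102-101+7 = 8 bp

[4,5,7,8,8,9,12,13,14,22]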